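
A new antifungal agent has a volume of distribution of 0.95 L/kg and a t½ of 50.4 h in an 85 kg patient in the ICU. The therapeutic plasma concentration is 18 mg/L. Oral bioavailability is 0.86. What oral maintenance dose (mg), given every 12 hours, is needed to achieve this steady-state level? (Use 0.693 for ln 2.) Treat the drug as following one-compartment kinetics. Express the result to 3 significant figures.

Total Vd = 0.95 × 85 = 80.75 L
CL = 0.693 × Vd / t½ = 0.693 × 80.75 / 50.4 = 1.110 L/h
D = CL × Css × τ / F = 1.110 × 18 × 12 / 0.86 = 278.8 mg

279 mg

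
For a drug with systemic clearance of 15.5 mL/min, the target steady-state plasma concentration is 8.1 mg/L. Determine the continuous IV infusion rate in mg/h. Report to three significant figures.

7.53 mg/h

CL = 15.5 mL/min × 60/1000 = 0.9300 L/h
Rate = CL × Css = 0.9300 × 8.1 = 7.533 mg/h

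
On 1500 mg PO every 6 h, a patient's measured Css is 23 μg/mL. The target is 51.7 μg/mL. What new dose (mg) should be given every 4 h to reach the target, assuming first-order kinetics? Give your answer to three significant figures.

For first-order elimination, Css ∝ F·D/(CL·τ); F and CL are unchanged, so Css ∝ D/τ.
D₂ = D₁ × (Css,target / Css,current) × (τ₂/τ₁) = 1500 × (51.7/23) × (4/6) = 2248 mg

2250 mg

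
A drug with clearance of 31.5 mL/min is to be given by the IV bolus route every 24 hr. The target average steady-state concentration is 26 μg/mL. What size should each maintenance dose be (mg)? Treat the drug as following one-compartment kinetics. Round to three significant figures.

1180 mg

Convert clearance: 31.5 mL/min × 60 min/h ÷ 1000 mL/L = 1.890 L/h
D = CL × Css × τ = 1.890 × 26 × 24 = 1179 mg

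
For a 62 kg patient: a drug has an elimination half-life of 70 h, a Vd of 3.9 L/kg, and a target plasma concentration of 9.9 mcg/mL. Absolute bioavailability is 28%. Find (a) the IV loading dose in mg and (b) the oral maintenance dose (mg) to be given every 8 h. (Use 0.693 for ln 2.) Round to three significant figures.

Vd(total) = 62 kg × 3.9 L/kg = 241.8 L
LD = Vd × C = 241.8 × 9.9 = 2394 mg
CL = 0.693 × Vd / t½ = 0.693 × 241.8 / 70 = 2.394 L/h
D = CL × Css × τ / F = 2.394 × 9.9 × 8 / 0.28 = 677.2 mg

(a) 2390 mg; (b) 677 mg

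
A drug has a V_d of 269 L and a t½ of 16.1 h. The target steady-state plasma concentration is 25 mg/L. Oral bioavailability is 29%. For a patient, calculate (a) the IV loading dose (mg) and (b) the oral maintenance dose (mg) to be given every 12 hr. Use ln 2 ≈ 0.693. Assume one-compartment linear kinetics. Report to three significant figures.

(a) 6730 mg; (b) 12000 mg

LD = Vd × C = 269.0 × 25 = 6725 mg
CL = 0.693 × Vd / t½ = 0.693 × 269.0 / 16.1 = 11.58 L/h
D = CL × Css × τ / F = 11.58 × 25 × 12 / 0.29 = 11980 mg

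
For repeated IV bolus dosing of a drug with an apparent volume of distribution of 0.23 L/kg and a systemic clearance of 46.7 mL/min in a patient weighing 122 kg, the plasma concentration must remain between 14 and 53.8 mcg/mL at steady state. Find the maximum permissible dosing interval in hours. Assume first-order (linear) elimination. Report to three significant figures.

13.5 h

Total Vd = 0.23 × 122 = 28.06 L
CL = 46.7 mL/min = 46.7 × 0.06 = 2.802 L/h
k = CL / Vd = 2.802 / 28.06 = 0.09986 h⁻¹
Between IV bolus doses, concentration decays as C = C₀·e^(−kτ), so C_peak/C_trough = e^(kτ).
τ_max = ln(C_peak/C_trough) / k = ln(53.8/14) / 0.09986 = 1.346 / 0.09986 = 13.48 h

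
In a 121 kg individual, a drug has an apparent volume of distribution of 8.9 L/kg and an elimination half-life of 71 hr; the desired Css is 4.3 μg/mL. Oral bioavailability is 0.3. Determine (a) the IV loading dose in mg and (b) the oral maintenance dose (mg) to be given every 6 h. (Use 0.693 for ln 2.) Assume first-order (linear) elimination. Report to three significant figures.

(a) 4630 mg; (b) 904 mg

Total Vd = 8.9 × 121 = 1077 L
LD = Vd × C = 1077 × 4.3 = 4631 mg
CL = 0.693 × Vd / t½ = 0.693 × 1077 / 71 = 10.51 L/h
D = CL × Css × τ / F = 10.51 × 4.3 × 6 / 0.3 = 903.9 mg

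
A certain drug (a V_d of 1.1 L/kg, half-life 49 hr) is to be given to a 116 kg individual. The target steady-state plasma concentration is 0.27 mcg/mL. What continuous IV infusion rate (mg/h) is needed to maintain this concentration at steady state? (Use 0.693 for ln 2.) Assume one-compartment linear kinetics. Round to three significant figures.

Vd = 1.1 L/kg × 116 kg = 127.6 L
k = 0.693/49 = 0.01414 h⁻¹, so CL = k·Vd = 0.01414 × 127.6 = 1.804 L/h
Infusion rate = CL × Css = 1.804 × 0.27 = 0.4871 mg/h

0.487 mg/h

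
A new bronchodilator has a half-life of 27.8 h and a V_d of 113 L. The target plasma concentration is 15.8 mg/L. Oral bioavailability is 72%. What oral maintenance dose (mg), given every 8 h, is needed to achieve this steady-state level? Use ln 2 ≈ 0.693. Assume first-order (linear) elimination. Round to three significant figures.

CL = 0.693 × Vd / t½ = 0.693 × 113.0 / 27.8 = 2.817 L/h
D = CL × Css × τ / F = 2.817 × 15.8 × 8 / 0.72 = 494.5 mg

495 mg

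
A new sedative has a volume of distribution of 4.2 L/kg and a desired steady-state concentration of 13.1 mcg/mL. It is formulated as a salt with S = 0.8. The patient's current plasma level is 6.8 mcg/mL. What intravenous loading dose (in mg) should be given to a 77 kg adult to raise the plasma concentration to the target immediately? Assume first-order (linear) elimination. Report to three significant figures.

Total Vd = 4.2 × 77 = 323.4 L
Concentration deficit ΔC = 13.1 − 6.8 = 6.300 mg/L
LD = Vd × ΔC / S = 323.4 × 6.300 / 0.8 = 2547 mg

2550 mg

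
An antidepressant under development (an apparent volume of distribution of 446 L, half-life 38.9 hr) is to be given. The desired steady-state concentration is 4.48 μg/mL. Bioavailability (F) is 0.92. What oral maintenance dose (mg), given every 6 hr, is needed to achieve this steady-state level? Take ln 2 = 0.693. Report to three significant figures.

k = 0.693/38.9 = 0.01781 h⁻¹, so CL = k·Vd = 0.01781 × 446.0 = 7.943 L/h
D = CL × Css × τ / F = 7.943 × 4.48 × 6 / 0.92 = 232.1 mg

232 mg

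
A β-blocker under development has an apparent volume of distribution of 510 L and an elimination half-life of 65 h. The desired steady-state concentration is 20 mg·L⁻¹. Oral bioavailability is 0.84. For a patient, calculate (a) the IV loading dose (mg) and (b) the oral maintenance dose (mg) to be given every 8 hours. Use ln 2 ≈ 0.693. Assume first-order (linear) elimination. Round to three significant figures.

(a) 10200 mg; (b) 1040 mg

LD = Vd × C = 510.0 × 20 = 10200 mg
CL = 0.693 × Vd / t½ = 0.693 × 510.0 / 65 = 5.437 L/h
D = CL × Css × τ / F = 5.437 × 20 × 8 / 0.84 = 1036 mg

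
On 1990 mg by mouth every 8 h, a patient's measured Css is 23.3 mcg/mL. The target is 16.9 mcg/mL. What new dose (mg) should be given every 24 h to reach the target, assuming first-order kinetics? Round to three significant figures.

4330 mg

For first-order elimination, Css ∝ F·D/(CL·τ); F and CL are unchanged, so Css ∝ D/τ.
D₂ = D₁ × (Css,target / Css,current) × (τ₂/τ₁) = 1990 × (16.9/23.3) × (24/8) = 4330 mg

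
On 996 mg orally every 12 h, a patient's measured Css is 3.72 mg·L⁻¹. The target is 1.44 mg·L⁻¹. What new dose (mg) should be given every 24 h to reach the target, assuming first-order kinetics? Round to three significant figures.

771 mg

With linear kinetics, Css is proportional to dose rate (D/τ) at fixed clearance.
D₂ = D₁ × (Css,target / Css,current) × (τ₂/τ₁) = 996 × (1.44/3.72) × (24/12) = 771.1 mg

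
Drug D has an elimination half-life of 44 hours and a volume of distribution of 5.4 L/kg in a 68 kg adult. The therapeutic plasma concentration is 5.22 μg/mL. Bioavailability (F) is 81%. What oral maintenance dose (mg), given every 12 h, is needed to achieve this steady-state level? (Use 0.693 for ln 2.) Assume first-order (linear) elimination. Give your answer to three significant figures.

447 mg

Vd = 5.4 L/kg × 68 kg = 367.2 L
CL = 0.693 × Vd / t½ = 0.693 × 367.2 / 44 = 5.783 L/h
D = CL × Css × τ / F = 5.783 × 5.22 × 12 / 0.81 = 447.2 mg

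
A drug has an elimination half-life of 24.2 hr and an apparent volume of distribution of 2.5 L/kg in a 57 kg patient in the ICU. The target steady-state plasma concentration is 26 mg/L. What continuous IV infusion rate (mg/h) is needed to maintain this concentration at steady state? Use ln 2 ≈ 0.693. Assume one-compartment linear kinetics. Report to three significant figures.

Vd = 2.5 L/kg × 57 kg = 142.5 L
CL = 0.693 × Vd / t½ = 0.693 × 142.5 / 24.2 = 4.081 L/h
Infusion rate = CL × Css = 4.081 × 26 = 106.1 mg/h

106 mg/h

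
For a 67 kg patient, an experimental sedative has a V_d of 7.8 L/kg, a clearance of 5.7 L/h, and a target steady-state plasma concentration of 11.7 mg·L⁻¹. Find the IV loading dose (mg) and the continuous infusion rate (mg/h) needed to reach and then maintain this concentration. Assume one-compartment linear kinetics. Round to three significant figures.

(a) 6110 mg; (b) 66.7 mg/h

Vd(total) = 67 kg × 7.8 L/kg = 522.6 L
Loading: fill Vd to C_target → 522.6 L × 11.7 mg/L = 6114 mg
Maintenance infusion rate = CL × Css = 5.700 × 11.7 = 66.69 mg/h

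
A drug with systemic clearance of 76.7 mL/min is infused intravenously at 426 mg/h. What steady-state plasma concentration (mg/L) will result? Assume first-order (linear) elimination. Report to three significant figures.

Convert clearance: 76.7 mL/min × 60 min/h ÷ 1000 mL/L = 4.602 L/h
Css = rate / CL = 426 / 4.602 = 92.57 mg/L

92.6 mg/L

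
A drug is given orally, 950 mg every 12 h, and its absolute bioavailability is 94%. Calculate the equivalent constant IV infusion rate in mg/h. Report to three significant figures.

Equivalent systemic input: infusion rate = F·D/τ.
Rate = 0.94 × 950 / 12 = 74.42 mg/h

74.4 mg/h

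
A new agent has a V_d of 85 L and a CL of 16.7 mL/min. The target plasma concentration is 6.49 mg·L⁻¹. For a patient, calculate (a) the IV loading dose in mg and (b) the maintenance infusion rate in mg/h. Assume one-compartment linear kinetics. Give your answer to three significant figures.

Loading dose = Vd × C = 85.00 × 6.49 = 551.7 mg
CL = 16.7 mL/min × 60/1000 = 1.002 L/h
Maintenance infusion rate = CL × Css = 1.002 × 6.49 = 6.503 mg/h

(a) 552 mg; (b) 6.50 mg/h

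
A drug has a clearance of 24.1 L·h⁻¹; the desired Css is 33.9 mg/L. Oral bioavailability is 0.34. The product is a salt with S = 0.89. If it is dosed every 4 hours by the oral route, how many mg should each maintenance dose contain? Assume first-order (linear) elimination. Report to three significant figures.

10800 mg

At steady state, dose per interval replaces the amount cleared in that interval: F·S·D/τ = CL·Css.
D = CL × Css × τ / F / S = 24.10 × 33.9 × 4 / 0.34 / 0.89 = 10800 mg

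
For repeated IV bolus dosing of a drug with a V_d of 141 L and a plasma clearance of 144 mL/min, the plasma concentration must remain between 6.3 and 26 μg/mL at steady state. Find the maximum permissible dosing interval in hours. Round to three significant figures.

CL = 144 mL/min × 60/1000 = 8.640 L/h
k = CL / Vd = 8.640 / 141.0 = 0.06128 h⁻¹
Between IV bolus doses, concentration decays as C = C₀·e^(−kτ), so C_peak/C_trough = e^(kτ).
τ_max = ln(C_peak/C_trough) / k = ln(26/6.3) / 0.06128 = 1.418 / 0.06128 = 23.14 h

23.1 h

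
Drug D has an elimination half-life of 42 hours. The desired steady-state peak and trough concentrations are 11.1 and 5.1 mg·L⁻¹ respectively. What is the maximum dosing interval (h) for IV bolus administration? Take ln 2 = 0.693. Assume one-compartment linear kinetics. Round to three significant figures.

k = 0.693 / t½ = 0.693 / 42 = 0.01650 h⁻¹
Between IV bolus doses, concentration decays as C = C₀·e^(−kτ), so C_peak/C_trough = e^(kτ).
τ_max = ln(C_peak/C_trough) / k = ln(11.1/5.1) / 0.01650 = 0.7777 / 0.01650 = 47.13 h

47.1 h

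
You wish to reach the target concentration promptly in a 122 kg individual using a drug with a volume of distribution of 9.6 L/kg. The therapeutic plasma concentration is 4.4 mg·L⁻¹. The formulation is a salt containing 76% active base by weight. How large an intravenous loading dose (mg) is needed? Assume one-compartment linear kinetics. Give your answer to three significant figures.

6780 mg

Vd(total) = 122 kg × 9.6 L/kg = 1171 L
LD = Vd × C / S = 1171 × 4.400 / 0.76 = 6779 mg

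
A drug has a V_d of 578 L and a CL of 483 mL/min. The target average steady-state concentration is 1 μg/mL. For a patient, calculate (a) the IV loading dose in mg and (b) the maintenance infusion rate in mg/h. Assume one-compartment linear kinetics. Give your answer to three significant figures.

Loading: fill Vd to C_target → 578.0 L × 1 mg/L = 578.0 mg
Convert clearance: 483 mL/min × 60 min/h ÷ 1000 mL/L = 28.98 L/h
Maintenance infusion rate = CL × Css = 28.98 × 1 = 28.98 mg/h

(a) 578 mg; (b) 29.0 mg/h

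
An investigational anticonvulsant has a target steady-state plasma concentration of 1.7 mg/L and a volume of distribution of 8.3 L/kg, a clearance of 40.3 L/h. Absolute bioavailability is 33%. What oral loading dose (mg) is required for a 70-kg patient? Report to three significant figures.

Total Vd = 8.3 × 70 = 581.0 L
LD = Vd × C / F = 581.0 × 1.700 / 0.33 = 2993 mg

2990 mg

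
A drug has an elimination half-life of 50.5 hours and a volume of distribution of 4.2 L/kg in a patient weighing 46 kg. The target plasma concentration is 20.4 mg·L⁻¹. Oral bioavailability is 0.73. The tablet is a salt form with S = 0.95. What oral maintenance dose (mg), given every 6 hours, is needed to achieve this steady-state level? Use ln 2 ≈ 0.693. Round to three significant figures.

Vd = 4.2 L/kg × 46 kg = 193.2 L
CL = ln 2 · Vd / t½ = 0.693 × 193.2 / 50.5 = 2.651 L/h
D = CL × Css × τ / F / S = 2.651 × 20.4 × 6 / 0.73 / 0.95 = 467.9 mg

468 mg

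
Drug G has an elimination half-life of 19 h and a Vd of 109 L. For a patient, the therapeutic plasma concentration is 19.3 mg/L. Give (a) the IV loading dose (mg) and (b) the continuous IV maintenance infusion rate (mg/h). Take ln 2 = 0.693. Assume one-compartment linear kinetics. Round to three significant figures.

LD = Vd × C = 109.0 × 19.3 = 2104 mg
CL = 0.693 × Vd / t½ = 0.693 × 109.0 / 19 = 3.976 L/h
Infusion rate = CL × Css = 3.976 × 19.3 = 76.74 mg/h

(a) 2100 mg; (b) 76.7 mg/h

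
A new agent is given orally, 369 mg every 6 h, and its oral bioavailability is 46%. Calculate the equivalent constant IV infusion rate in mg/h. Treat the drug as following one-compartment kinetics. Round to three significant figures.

28.3 mg/h

Equivalent systemic input: infusion rate = F·D/τ.
Rate = 0.46 × 369 / 6 = 28.29 mg/h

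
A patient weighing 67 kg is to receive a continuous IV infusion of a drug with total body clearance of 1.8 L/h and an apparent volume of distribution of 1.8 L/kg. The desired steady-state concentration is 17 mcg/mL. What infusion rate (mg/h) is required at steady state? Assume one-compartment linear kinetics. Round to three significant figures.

R₀ = 1.800 × 17 = 30.60 mg/h

30.6 mg/h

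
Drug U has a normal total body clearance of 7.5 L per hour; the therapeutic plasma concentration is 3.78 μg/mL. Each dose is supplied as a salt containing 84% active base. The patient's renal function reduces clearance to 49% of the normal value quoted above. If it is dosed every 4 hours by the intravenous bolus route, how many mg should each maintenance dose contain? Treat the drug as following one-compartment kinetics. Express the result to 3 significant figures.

Patient clearance = 0.49 × 7.500 = 3.675 L/h
D = CL × Css × τ / S = 3.675 × 3.78 × 4 / 0.84 = 66.15 mg

66.2 mg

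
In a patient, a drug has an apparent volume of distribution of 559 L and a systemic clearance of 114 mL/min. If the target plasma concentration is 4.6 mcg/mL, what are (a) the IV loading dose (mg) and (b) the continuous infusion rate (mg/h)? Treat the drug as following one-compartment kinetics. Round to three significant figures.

(a) 2570 mg; (b) 31.5 mg/h

Loading dose = Vd × C = 559.0 × 4.6 = 2571 mg
Convert clearance: 114 mL/min × 60 min/h ÷ 1000 mL/L = 6.840 L/h
Maintenance infusion rate = CL × Css = 6.840 × 4.6 = 31.46 mg/h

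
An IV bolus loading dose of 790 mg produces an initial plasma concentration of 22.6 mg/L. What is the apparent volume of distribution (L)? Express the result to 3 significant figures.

Immediately after an IV bolus, C₀ = Dose / Vd, so Vd = Dose / C₀.
Vd = 790 / 22.6 = 34.96 L

35.0 L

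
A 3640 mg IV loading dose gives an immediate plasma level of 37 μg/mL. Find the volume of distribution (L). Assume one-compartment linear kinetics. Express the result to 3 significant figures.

Immediately after an IV bolus, C₀ = Dose / Vd, so Vd = Dose / C₀.
Vd = 3640 / 37 = 98.38 L

98.4 L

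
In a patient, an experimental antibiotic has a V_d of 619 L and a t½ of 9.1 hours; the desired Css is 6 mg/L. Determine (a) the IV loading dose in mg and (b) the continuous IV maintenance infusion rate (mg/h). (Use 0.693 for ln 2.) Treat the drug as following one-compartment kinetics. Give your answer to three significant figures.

LD = Vd × C = 619.0 × 6 = 3714 mg
CL = 0.693 × Vd / t½ = 0.693 × 619.0 / 9.1 = 47.14 L/h
Infusion rate = CL × Css = 47.14 × 6 = 282.8 mg/h

(a) 3710 mg; (b) 283 mg/h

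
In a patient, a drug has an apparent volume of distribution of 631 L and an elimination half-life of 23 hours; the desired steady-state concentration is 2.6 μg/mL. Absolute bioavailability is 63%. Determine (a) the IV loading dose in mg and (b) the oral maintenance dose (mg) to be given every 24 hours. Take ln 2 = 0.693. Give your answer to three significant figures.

(a) 1640 mg; (b) 1880 mg

LD = Vd × C = 631.0 × 2.6 = 1641 mg
CL = 0.693 × Vd / t½ = 0.693 × 631.0 / 23 = 19.01 L/h
D = CL × Css × τ / F = 19.01 × 2.6 × 24 / 0.63 = 1883 mg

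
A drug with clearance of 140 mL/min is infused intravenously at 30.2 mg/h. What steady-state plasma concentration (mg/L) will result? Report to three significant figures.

3.60 mg/L

CL = 140 mL/min = 140 × 0.06 = 8.400 L/h
Css = rate / CL = 30.2 / 8.400 = 3.595 mg/L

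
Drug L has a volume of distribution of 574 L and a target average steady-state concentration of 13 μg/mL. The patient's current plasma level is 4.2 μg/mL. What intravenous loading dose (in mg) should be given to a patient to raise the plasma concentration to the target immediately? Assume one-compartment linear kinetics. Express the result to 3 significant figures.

5050 mg

The loading dose fills Vd to the target concentration.
Concentration deficit ΔC = 13 − 4.2 = 8.800 mg/L
LD = Vd × ΔC = 574.0 × 8.800 = 5051 mg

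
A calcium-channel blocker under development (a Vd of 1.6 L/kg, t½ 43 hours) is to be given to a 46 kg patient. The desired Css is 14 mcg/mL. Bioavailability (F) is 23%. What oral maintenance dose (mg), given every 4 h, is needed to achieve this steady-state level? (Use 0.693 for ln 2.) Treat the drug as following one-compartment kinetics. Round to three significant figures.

289 mg

Total Vd = 1.6 × 46 = 73.60 L
CL = 0.693 × Vd / t½ = 0.693 × 73.60 / 43 = 1.186 L/h
D = CL × Css × τ / F = 1.186 × 14 × 4 / 0.23 = 288.8 mg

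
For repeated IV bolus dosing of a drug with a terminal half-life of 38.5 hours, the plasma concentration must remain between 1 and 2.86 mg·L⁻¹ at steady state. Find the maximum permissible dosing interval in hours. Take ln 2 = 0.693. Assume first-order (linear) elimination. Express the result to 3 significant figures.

58.4 h

k = 0.693 / t½ = 0.693 / 38.5 = 0.01800 h⁻¹
Between IV bolus doses, concentration decays as C = C₀·e^(−kτ), so C_peak/C_trough = e^(kτ).
τ_max = ln(C_peak/C_trough) / k = ln(2.86/1) / 0.01800 = 1.051 / 0.01800 = 58.39 h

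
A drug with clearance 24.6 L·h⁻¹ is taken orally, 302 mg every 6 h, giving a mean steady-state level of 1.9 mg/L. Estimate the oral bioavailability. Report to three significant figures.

0.929

F·D/τ = CL·Css at steady state → F = CL·Css·τ / D.
F = 24.6 × 1.9 × 6 / 302 = 0.929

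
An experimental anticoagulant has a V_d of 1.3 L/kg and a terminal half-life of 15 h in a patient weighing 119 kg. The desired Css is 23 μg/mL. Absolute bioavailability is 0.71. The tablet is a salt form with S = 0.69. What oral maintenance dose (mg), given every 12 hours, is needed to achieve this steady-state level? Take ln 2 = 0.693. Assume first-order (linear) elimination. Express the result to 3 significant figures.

4030 mg

Total Vd = 1.3 × 119 = 154.7 L
CL = 0.693 × Vd / t½ = 0.693 × 154.7 / 15 = 7.147 L/h
D = CL × Css × τ / F / S = 7.147 × 23 × 12 / 0.71 / 0.69 = 4026 mg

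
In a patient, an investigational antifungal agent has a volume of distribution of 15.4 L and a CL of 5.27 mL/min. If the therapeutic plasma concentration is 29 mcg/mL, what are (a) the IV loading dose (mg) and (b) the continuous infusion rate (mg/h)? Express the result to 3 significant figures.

LD = Vd · C_target = 15.40 × 29 = 446.6 mg
CL = 5.27 mL/min = 5.27 × 0.06 = 0.3162 L/h
Infusion rate = 0.3162 L/h × 29 mg/L = 9.170 mg/h

(a) 447 mg; (b) 9.17 mg/h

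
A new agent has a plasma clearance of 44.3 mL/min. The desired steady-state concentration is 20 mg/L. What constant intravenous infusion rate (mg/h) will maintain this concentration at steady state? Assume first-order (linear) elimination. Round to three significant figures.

CL = 44.3 mL/min × 60/1000 = 2.658 L/h
At steady state, infusion rate equals elimination rate: rate in = CL × Css.
Infusion rate = CL · Css = 2.658 L/h × 20 mg/L = 53.16 mg/h

53.2 mg/h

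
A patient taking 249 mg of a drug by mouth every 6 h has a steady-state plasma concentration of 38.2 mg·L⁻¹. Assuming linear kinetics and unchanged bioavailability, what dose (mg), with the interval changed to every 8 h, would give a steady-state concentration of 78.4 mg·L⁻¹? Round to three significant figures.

For first-order elimination, Css ∝ F·D/(CL·τ); F and CL are unchanged, so Css ∝ D/τ.
D₂ = D₁ × (Css,target / Css,current) × (τ₂/τ₁) = 249 × (78.4/38.2) × (8/6) = 681.4 mg

681 mg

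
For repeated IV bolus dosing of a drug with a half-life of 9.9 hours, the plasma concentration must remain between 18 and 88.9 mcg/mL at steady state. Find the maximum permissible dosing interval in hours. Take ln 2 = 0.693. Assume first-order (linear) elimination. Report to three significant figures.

22.8 h

k = 0.693 / t½ = 0.693 / 9.9 = 0.07000 h⁻¹
Between IV bolus doses, concentration decays as C = C₀·e^(−kτ), so C_peak/C_trough = e^(kτ).
τ_max = ln(C_peak/C_trough) / k = ln(88.9/18) / 0.07000 = 1.597 / 0.07000 = 22.81 h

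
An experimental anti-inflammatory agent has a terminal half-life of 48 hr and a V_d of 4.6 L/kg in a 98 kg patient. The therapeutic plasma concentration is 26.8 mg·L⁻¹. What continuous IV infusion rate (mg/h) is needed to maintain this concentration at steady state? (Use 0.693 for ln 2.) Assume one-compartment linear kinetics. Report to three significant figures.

174 mg/h

Total Vd = 4.6 × 98 = 450.8 L
CL = ln 2 · Vd / t½ = 0.693 × 450.8 / 48 = 6.508 L/h
Infusion rate = CL × Css = 6.508 × 26.8 = 174.4 mg/h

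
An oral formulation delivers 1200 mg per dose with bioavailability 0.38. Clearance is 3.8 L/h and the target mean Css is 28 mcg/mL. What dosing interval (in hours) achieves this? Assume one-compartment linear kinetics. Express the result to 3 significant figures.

4.29 h

F·D/τ = CL·Css → τ = F·D / (CL·Css).
τ = 0.38 × 1200 / (3.8 × 28) = 4.286 h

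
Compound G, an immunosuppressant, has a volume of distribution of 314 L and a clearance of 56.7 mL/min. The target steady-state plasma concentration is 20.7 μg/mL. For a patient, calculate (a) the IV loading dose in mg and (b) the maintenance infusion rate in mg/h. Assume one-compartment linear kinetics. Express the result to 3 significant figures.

(a) 6500 mg; (b) 70.4 mg/h

Loading dose = Vd × C = 314.0 × 20.7 = 6500 mg
CL = 56.7 mL/min × 60/1000 = 3.402 L/h
Maintenance infusion rate = CL × Css = 3.402 × 20.7 = 70.42 mg/h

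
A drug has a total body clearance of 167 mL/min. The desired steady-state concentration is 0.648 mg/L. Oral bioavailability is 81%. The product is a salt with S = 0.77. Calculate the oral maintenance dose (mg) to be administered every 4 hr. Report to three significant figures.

Convert clearance: 167 mL/min × 60 min/h ÷ 1000 mL/L = 10.02 L/h
D = CL × Css × τ / F / S = 10.02 × 0.648 × 4 / 0.81 / 0.77 = 41.64 mg

41.6 mg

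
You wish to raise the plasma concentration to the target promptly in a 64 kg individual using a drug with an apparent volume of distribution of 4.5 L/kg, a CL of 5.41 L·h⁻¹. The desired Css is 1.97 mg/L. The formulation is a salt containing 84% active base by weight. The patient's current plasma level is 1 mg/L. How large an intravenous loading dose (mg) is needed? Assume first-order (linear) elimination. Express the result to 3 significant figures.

Vd = 4.5 L/kg × 64 kg = 288.0 L
Concentration deficit ΔC = 1.97 − 1 = 0.9700 mg/L
LD = Vd × ΔC / S = 288.0 × 0.9700 / 0.84 = 332.6 mg

333 mg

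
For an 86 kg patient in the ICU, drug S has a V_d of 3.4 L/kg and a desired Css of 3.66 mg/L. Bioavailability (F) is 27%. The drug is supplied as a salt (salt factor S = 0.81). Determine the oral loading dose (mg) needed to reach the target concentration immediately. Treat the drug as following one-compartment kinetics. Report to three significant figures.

4890 mg

Vd = 3.4 L/kg × 86 kg = 292.4 L
The loading dose fills Vd to the target concentration.
LD = Vd × C / F / S = 292.4 × 3.660 / 0.27 / 0.81 = 4893 mg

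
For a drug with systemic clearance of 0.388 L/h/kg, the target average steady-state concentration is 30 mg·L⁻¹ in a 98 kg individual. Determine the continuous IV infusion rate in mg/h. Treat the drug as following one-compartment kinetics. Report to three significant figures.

CL = 0.388 L/h/kg × 98 kg = 38.02 L/h
R₀ = 38.02 × 30 = 1141 mg/h

1140 mg/h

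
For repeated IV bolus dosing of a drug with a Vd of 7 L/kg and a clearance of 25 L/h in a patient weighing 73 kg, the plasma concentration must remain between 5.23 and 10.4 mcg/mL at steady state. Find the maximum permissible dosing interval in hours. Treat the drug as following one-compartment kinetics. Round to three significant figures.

14.1 h

Total Vd = 7 × 73 = 511.0 L
k = CL / Vd = 25.00 / 511.0 = 0.04892 h⁻¹
Between IV bolus doses, concentration decays as C = C₀·e^(−kτ), so C_peak/C_trough = e^(kτ).
τ_max = ln(C_peak/C_trough) / k = ln(10.4/5.23) / 0.04892 = 0.6874 / 0.04892 = 14.05 h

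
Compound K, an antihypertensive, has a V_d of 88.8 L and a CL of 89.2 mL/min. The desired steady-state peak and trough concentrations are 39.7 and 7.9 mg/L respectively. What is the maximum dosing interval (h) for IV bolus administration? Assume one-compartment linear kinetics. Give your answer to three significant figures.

26.8 h

CL = 89.2 mL/min = 89.2 × 0.06 = 5.352 L/h
k = CL / Vd = 5.352 / 88.80 = 0.06027 h⁻¹
Between IV bolus doses, concentration decays as C = C₀·e^(−kτ), so C_peak/C_trough = e^(kτ).
τ_max = ln(C_peak/C_trough) / k = ln(39.7/7.9) / 0.06027 = 1.614 / 0.06027 = 26.78 h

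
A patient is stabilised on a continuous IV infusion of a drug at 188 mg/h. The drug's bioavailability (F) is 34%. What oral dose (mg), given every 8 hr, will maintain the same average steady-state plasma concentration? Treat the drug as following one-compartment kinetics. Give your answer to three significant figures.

4420 mg

To maintain the same Css, the systemic dosing rate must be unchanged: F·D/τ = infusion rate.
D = rate × τ / F = 188 × 8 / 0.34 = 4424 mg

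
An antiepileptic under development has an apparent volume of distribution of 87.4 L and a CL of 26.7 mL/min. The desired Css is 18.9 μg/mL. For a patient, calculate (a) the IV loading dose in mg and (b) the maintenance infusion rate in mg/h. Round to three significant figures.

(a) 1650 mg; (b) 30.3 mg/h

Loading: fill Vd to C_target → 87.40 L × 18.9 mg/L = 1652 mg
Convert clearance: 26.7 mL/min × 60 min/h ÷ 1000 mL/L = 1.602 L/h
Infusion rate = 1.602 L/h × 18.9 mg/L = 30.28 mg/h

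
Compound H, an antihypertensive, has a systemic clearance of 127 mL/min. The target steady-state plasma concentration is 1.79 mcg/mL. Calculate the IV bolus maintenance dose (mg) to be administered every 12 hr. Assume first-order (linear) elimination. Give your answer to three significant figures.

CL = 127 mL/min = 127 × 0.06 = 7.620 L/h
D = CL × Css × τ = 7.620 × 1.79 × 12 = 163.7 mg

164 mg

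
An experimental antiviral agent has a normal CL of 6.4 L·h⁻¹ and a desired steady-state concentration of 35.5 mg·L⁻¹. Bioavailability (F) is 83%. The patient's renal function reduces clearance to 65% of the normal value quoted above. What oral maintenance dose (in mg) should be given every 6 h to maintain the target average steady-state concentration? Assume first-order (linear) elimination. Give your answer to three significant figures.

Patient clearance = 0.65 × 6.400 = 4.160 L/h
D = CL × Css × τ / F = 4.160 × 35.5 × 6 / 0.83 = 1068 mg

1070 mg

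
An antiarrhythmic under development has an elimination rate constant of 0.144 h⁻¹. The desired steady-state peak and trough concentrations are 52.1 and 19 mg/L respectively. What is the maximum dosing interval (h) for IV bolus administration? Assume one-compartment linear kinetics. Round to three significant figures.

Between IV bolus doses, concentration decays as C = C₀·e^(−kτ), so C_peak/C_trough = e^(kτ).
τ_max = ln(C_peak/C_trough) / k = ln(52.1/19) / 0.1440 = 1.009 / 0.1440 = 7.007 h

7.01 h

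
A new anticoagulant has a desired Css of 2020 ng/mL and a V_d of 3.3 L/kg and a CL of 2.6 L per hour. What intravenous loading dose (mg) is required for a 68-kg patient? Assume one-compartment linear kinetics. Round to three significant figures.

453 mg

Total Vd = 3.3 × 68 = 224.4 L
C = 2020 ng/mL = 2.020 mg/L
The loading dose fills Vd to the target concentration.
LD = Vd × C = 224.4 × 2.020 = 453.3 mg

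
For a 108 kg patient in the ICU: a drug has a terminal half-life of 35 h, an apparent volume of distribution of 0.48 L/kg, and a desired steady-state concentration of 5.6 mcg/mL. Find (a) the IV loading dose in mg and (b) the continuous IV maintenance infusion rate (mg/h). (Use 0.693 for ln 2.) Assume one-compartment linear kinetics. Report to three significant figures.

(a) 290 mg; (b) 5.75 mg/h

Vd(total) = 108 kg × 0.48 L/kg = 51.84 L
LD = Vd × C = 51.84 × 5.6 = 290.3 mg
CL = 0.693 × Vd / t½ = 0.693 × 51.84 / 35 = 1.026 L/h
Infusion rate = CL × Css = 1.026 × 5.6 = 5.746 mg/h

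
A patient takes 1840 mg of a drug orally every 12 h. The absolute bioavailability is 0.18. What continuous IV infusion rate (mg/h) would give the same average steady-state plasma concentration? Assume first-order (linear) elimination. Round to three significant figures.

Equivalent systemic input: infusion rate = F·D/τ.
Rate = 0.18 × 1840 / 12 = 27.60 mg/h

27.6 mg/h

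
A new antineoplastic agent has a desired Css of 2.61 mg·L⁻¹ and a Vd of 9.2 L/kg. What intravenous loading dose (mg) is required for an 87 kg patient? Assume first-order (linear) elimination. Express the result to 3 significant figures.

Vd = 9.2 L/kg × 87 kg = 800.4 L
LD = Vd × C = 800.4 × 2.610 = 2089 mg

2090 mg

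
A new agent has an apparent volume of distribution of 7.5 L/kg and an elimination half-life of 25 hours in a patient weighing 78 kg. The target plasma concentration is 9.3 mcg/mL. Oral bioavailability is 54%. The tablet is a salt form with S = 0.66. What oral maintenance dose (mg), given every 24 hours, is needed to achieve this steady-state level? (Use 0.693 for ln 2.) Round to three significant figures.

10200 mg

Vd = 7.5 L/kg × 78 kg = 585.0 L
CL = ln 2 · Vd / t½ = 0.693 × 585.0 / 25 = 16.22 L/h
D = CL × Css × τ / F / S = 16.22 × 9.3 × 24 / 0.54 / 0.66 = 10160 mg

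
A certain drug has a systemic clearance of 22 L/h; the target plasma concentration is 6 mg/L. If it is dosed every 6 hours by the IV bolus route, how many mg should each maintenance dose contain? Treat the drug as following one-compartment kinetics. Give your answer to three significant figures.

D = CL × Css × τ = 22.00 × 6 × 6 = 792.0 mg

792 mg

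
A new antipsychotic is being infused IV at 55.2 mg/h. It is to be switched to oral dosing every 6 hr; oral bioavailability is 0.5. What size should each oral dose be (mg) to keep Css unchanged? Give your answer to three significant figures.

662 mg

To maintain the same Css, the systemic dosing rate must be unchanged: F·D/τ = infusion rate.
D = rate × τ / F = 55.2 × 6 / 0.5 = 662.4 mg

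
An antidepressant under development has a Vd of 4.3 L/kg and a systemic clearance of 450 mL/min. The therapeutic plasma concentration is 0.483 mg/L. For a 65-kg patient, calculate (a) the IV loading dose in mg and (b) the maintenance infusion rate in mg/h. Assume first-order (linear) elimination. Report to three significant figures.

Total Vd = 4.3 × 65 = 279.5 L
Loading dose = Vd × C = 279.5 × 0.483 = 135.0 mg
Convert clearance: 450 mL/min × 60 min/h ÷ 1000 mL/L = 27.00 L/h
Maintenance: replace elimination → rate = CL × Css = 27.00 × 0.483 = 13.04 mg/h

(a) 135 mg; (b) 13.0 mg/h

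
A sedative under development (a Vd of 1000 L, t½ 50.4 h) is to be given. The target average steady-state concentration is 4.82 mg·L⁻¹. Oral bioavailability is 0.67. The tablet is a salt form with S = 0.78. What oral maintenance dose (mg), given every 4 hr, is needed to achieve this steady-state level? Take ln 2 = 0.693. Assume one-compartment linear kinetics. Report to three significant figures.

507 mg

CL = 0.693 × Vd / t½ = 0.693 × 1000 / 50.4 = 13.75 L/h
D = CL × Css × τ / F / S = 13.75 × 4.82 × 4 / 0.67 / 0.78 = 507.3 mg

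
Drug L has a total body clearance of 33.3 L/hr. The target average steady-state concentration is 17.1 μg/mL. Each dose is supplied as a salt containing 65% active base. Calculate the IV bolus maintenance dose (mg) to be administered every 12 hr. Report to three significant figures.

10500 mg

D = CL × Css × τ / S = 33.30 × 17.1 × 12 / 0.65 = 10510 mg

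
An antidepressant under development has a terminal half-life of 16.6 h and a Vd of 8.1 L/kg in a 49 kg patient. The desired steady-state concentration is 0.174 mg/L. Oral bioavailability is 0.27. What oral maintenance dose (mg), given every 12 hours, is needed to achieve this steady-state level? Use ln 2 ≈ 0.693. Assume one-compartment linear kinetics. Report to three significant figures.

Vd(total) = 49 kg × 8.1 L/kg = 396.9 L
k = 0.693/16.6 = 0.04175 h⁻¹, so CL = k·Vd = 0.04175 × 396.9 = 16.57 L/h
D = CL × Css × τ / F = 16.57 × 0.174 × 12 / 0.27 = 128.1 mg

128 mg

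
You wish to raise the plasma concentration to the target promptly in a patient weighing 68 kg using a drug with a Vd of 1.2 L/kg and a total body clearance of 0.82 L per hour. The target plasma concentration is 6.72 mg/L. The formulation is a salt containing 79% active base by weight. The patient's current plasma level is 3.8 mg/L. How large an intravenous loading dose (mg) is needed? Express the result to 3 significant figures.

302 mg

Total Vd = 1.2 × 68 = 81.60 L
Concentration deficit ΔC = 6.72 − 3.8 = 2.920 mg/L
LD = Vd × ΔC / S = 81.60 × 2.920 / 0.79 = 301.6 mg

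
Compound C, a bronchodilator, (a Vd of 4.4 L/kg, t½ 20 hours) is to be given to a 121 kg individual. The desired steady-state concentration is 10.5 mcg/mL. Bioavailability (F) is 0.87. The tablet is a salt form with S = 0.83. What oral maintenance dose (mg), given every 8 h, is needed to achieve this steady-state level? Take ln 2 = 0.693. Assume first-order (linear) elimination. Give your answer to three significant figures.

Vd = 4.4 L/kg × 121 kg = 532.4 L
CL = ln 2 · Vd / t½ = 0.693 × 532.4 / 20 = 18.45 L/h
D = CL × Css × τ / F / S = 18.45 × 10.5 × 8 / 0.87 / 0.83 = 2146 mg

2150 mg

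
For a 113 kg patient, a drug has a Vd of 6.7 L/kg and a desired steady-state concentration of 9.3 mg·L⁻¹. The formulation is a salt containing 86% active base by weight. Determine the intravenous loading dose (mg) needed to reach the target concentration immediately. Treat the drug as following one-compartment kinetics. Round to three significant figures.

8190 mg

Vd(total) = 113 kg × 6.7 L/kg = 757.1 L
LD = Vd × C / S = 757.1 × 9.300 / 0.86 = 8187 mg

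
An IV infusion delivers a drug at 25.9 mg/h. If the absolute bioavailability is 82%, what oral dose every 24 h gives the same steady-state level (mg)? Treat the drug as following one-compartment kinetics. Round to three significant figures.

To maintain the same Css, the systemic dosing rate must be unchanged: F·D/τ = infusion rate.
D = rate × τ / F = 25.9 × 24 / 0.82 = 758.0 mg

758 mg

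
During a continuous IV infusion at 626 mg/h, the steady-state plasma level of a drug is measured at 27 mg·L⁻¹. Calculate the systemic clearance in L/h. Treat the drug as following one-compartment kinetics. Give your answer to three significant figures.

23.2 L/h

At steady state, infusion rate = CL × Css, so CL = rate / Css.
CL = 626 / 27 = 23.19 L/h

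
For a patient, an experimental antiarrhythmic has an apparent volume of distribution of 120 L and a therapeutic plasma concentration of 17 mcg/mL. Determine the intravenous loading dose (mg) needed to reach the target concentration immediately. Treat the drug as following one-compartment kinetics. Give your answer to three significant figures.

2040 mg

LD = Vd × C = 120.0 × 17.00 = 2040 mg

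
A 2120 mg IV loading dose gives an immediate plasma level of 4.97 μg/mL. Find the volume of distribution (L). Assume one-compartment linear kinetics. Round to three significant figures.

Immediately after an IV bolus, C₀ = Dose / Vd, so Vd = Dose / C₀.
Vd = 2120 / 4.97 = 426.6 L

427 L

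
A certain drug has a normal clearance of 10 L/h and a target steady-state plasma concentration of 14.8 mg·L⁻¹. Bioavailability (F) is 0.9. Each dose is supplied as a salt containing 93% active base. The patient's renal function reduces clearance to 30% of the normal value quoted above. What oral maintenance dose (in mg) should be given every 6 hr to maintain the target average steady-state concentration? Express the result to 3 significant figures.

318 mg

Patient clearance = 0.3 × 10.00 = 3.000 L/h
D = CL × Css × τ / F / S = 3.000 × 14.8 × 6 / 0.9 / 0.93 = 318.3 mg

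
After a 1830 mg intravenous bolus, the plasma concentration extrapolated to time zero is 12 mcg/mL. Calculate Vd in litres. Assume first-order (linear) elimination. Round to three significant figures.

Immediately after an IV bolus, C₀ = Dose / Vd, so Vd = Dose / C₀.
Vd = 1830 / 12 = 152.5 L

153 L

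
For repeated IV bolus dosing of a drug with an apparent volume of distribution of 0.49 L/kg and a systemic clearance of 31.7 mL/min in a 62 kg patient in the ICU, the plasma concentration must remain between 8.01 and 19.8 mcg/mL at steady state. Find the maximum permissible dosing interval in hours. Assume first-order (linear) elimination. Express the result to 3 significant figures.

14.5 h

Vd(total) = 62 kg × 0.49 L/kg = 30.38 L
CL = 31.7 mL/min = 31.7 × 0.06 = 1.902 L/h
k = CL / Vd = 1.902 / 30.38 = 0.06261 h⁻¹
Between IV bolus doses, concentration decays as C = C₀·e^(−kτ), so C_peak/C_trough = e^(kτ).
τ_max = ln(C_peak/C_trough) / k = ln(19.8/8.01) / 0.06261 = 0.9050 / 0.06261 = 14.45 h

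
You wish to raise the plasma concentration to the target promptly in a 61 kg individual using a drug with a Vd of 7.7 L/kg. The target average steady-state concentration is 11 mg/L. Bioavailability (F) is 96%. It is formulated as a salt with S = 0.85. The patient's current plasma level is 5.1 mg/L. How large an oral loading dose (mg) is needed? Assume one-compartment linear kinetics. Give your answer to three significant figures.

Vd = 7.7 L/kg × 61 kg = 469.7 L
Concentration deficit ΔC = 11 − 5.1 = 5.900 mg/L
LD = Vd × ΔC / F / S = 469.7 × 5.900 / 0.96 / 0.85 = 3396 mg

3400 mg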